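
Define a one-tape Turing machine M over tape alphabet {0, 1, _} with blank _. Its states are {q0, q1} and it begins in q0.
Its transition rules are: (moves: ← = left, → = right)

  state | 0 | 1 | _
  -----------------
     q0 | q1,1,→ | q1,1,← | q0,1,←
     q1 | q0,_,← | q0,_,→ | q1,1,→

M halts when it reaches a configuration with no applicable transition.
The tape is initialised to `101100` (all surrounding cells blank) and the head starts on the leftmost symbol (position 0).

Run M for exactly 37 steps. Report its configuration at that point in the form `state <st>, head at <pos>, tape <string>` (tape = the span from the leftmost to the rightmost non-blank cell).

state q1, head at 5, tape 1_1111_1

q0 | _[1]01100_   read 1 → write 1, move ←, go to q1
q1 | [_]101100_   read _ → write 1, move →, go to q1
q1 | 1[1]01100_   read 1 → write _, move →, go to q0
q0 | 1_[0]1100_   read 0 → write 1, move →, go to q1
q1 | 1_1[1]100_   read 1 → write _, move →, go to q0
q0 | 1_1_[1]00_   read 1 → write 1, move ←, go to q1
q1 | 1_1[_]100_   read _ → write 1, move →, go to q1
q1 | 1_11[1]00_   read 1 → write _, move →, go to q0
q0 | 1_11_[0]0_   read 0 → write 1, move →, go to q1
q1 | 1_11_1[0]_   read 0 → write _, move ←, go to q0
q0 | 1_11_[1]__   read 1 → write 1, move ←, go to q1
q1 | 1_11[_]1__   read _ → write 1, move →, go to q1
q1 | 1_111[1]__   read 1 → write _, move →, go to q0
q0 | 1_111_[_]_   read _ → write 1, move ←, go to q0
q0 | 1_111[_]1_   read _ → write 1, move ←, go to q0
q0 | 1_11[1]11_   read 1 → write 1, move ←, go to q1
q1 | 1_1[1]111_   read 1 → write _, move →, go to q0
q0 | 1_1_[1]11_   read 1 → write 1, move ←, go to q1
q1 | 1_1[_]111_   read _ → write 1, move →, go to q1
q1 | 1_11[1]11_   read 1 → write _, move →, go to q0
q0 | 1_11_[1]1_   read 1 → write 1, move ←, go to q1
q1 | 1_11[_]11_   read _ → write 1, move →, go to q1
q1 | 1_111[1]1_   read 1 → write _, move →, go to q0
q0 | 1_111_[1]_   read 1 → write 1, move ←, go to q1
q1 | 1_111[_]1_   read _ → write 1, move →, go to q1
q1 | 1_1111[1]_   read 1 → write _, move →, go to q0
q0 | 1_1111_[_]   read _ → write 1, move ←, go to q0
q0 | 1_1111[_]1   read _ → write 1, move ←, go to q0
q0 | 1_111[1]11   read 1 → write 1, move ←, go to q1
q1 | 1_11[1]111   read 1 → write _, move →, go to q0
q0 | 1_11_[1]11   read 1 → write 1, move ←, go to q1
q1 | 1_11[_]111   read _ → write 1, move →, go to q1
q1 | 1_111[1]11   read 1 → write _, move →, go to q0
q0 | 1_111_[1]1   read 1 → write 1, move ←, go to q1
q1 | 1_111[_]11   read _ → write 1, move →, go to q1
q1 | 1_1111[1]1   read 1 → write _, move →, go to q0
q0 | 1_1111_[1]   read 1 → write 1, move ←, go to q1
q1 | 1_1111[_]1
After 37 steps: state q1, head at 5, tape 1_1111_1.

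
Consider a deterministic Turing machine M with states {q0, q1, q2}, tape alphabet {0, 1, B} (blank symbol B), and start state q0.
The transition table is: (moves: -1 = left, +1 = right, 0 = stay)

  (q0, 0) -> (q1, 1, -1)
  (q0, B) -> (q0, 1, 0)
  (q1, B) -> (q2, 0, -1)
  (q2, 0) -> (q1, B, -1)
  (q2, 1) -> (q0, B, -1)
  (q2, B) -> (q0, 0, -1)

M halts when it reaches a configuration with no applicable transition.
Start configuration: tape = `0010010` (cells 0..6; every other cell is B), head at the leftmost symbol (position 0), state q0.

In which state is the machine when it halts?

q0

q0 | BBB[0]010010   read 0 → write 1, move -1, go to q1
q1 | BB[B]1010010   read B → write 0, move -1, go to q2
q2 | B[B]01010010   read B → write 0, move -1, go to q0
q0 | [B]001010010   read B → write 1, move 0, go to q0
q0 | [1]001010010
No transition is defined for (q0, 1); M halts in state q0.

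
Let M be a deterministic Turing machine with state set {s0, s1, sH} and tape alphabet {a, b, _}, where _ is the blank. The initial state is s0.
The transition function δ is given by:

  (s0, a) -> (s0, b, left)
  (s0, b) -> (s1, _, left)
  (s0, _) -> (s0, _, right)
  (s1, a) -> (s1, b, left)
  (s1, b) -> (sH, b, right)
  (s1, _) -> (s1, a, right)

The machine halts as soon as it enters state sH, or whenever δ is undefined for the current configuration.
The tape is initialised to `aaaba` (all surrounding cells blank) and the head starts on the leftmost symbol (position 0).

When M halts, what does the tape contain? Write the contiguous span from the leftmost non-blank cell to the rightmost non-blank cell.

abbbaba

s0 | __[a]aaba   read a → write b, move left, go to s0
s0 | _[_]baaba   read _ → write _, move right, go to s0
s0 | __[b]aaba   read b → write _, move left, go to s1
s1 | _[_]_aaba   read _ → write a, move right, go to s1
s1 | _a[_]aaba   read _ → write a, move right, go to s1
s1 | _aa[a]aba   read a → write b, move left, go to s1
s1 | _a[a]baba   read a → write b, move left, go to s1
s1 | _[a]bbaba   read a → write b, move left, go to s1
s1 | [_]bbbaba   read _ → write a, move right, go to s1
s1 | a[b]bbaba   read b → write b, move right, go to sH
sH | ab[b]baba
The non-blank tape span at halt is abbbaba.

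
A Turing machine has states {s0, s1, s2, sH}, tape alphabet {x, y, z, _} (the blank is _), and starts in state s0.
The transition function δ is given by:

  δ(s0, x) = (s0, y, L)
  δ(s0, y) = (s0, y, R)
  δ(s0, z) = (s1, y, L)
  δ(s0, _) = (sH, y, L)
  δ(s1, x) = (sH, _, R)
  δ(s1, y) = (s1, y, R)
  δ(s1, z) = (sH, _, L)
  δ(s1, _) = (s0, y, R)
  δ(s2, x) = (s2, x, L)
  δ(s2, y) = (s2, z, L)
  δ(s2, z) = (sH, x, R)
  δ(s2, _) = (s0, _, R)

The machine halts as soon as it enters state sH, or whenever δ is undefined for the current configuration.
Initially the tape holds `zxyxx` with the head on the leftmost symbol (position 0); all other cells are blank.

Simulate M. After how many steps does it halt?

14

s0 | _[z]xyxx_   read z → write y, move L, go to s1
s1 | [_]yxyxx_   read _ → write y, move R, go to s0
s0 | y[y]xyxx_   read y → write y, move R, go to s0
s0 | yy[x]yxx_   read x → write y, move L, go to s0
s0 | y[y]yyxx_   read y → write y, move R, go to s0
s0 | yy[y]yxx_   read y → write y, move R, go to s0
s0 | yyy[y]xx_   read y → write y, move R, go to s0
s0 | yyyy[x]x_   read x → write y, move L, go to s0
s0 | yyy[y]yx_   read y → write y, move R, go to s0
s0 | yyyy[y]x_   read y → write y, move R, go to s0
s0 | yyyyy[x]_   read x → write y, move L, go to s0
s0 | yyyy[y]y_   read y → write y, move R, go to s0
s0 | yyyyy[y]_   read y → write y, move R, go to s0
s0 | yyyyyy[_]   read _ → write y, move L, go to sH
sH | yyyyy[y]y
M halts after 14 transitions.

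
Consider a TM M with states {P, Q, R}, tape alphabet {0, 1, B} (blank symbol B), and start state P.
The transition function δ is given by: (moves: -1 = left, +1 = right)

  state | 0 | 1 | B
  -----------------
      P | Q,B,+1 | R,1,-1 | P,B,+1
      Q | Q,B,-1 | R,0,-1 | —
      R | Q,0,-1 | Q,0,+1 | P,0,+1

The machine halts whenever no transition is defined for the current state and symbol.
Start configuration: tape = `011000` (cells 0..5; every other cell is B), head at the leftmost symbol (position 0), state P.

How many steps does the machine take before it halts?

P | [0]11000   read 0 → write B, move +1, go to Q
Q | B[1]1000   read 1 → write 0, move -1, go to R
R | [B]01000   read B → write 0, move +1, go to P
P | 0[0]1000   read 0 → write B, move +1, go to Q
Q | 0B[1]000   read 1 → write 0, move -1, go to R
R | 0[B]0000   read B → write 0, move +1, go to P
P | 00[0]000   read 0 → write B, move +1, go to Q
Q | 00B[0]00   read 0 → write B, move -1, go to Q
Q | 00[B]B00
M halts after 8 transitions.

8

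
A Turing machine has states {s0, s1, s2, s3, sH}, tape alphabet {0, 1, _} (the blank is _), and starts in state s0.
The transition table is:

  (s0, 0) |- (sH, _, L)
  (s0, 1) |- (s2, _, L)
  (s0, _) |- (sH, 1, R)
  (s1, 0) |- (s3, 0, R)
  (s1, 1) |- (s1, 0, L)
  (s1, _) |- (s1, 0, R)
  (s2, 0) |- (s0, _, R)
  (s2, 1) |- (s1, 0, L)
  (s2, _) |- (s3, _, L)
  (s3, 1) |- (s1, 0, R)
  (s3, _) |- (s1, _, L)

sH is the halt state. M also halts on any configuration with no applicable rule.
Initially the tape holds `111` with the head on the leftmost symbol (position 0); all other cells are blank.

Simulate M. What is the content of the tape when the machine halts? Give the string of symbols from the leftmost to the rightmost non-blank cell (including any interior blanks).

000001

state=s0 head=0 tape=___[1]11   (s0,1)→(s2,_,L)
state=s2 head=-1 tape=__[_]_11   (s2,_)→(s3,_,L)
state=s3 head=-2 tape=_[_]__11   (s3,_)→(s1,_,L)
state=s1 head=-3 tape=[_]___11   (s1,_)→(s1,0,R)
state=s1 head=-2 tape=0[_]__11   (s1,_)→(s1,0,R)
state=s1 head=-1 tape=00[_]_11   (s1,_)→(s1,0,R)
state=s1 head=0 tape=000[_]11   (s1,_)→(s1,0,R)
state=s1 head=1 tape=0000[1]1   (s1,1)→(s1,0,L)
state=s1 head=0 tape=000[0]01   (s1,0)→(s3,0,R)
state=s3 head=1 tape=0000[0]1
The non-blank tape span at halt is 000001.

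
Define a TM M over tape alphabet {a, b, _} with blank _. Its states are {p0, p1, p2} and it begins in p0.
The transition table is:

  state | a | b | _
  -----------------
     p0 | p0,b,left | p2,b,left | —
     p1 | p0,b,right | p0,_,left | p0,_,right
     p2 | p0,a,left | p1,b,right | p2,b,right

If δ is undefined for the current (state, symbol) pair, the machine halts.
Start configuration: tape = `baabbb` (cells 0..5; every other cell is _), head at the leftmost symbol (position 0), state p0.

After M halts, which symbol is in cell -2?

b

state=p0 head=0 tape=__[b]aabbb   (p0,b)→(p2,b,left)
state=p2 head=-1 tape=_[_]baabbb   (p2,_)→(p2,b,right)
state=p2 head=0 tape=_b[b]aabbb   (p2,b)→(p1,b,right)
state=p1 head=1 tape=_bb[a]abbb   (p1,a)→(p0,b,right)
state=p0 head=2 tape=_bbb[a]bbb   (p0,a)→(p0,b,left)
state=p0 head=1 tape=_bb[b]bbbb   (p0,b)→(p2,b,left)
state=p2 head=0 tape=_b[b]bbbbb   (p2,b)→(p1,b,right)
state=p1 head=1 tape=_bb[b]bbbb   (p1,b)→(p0,_,left)
state=p0 head=0 tape=_b[b]_bbbb   (p0,b)→(p2,b,left)
state=p2 head=-1 tape=_[b]b_bbbb   (p2,b)→(p1,b,right)
state=p1 head=0 tape=_b[b]_bbbb   (p1,b)→(p0,_,left)
state=p0 head=-1 tape=_[b]__bbbb   (p0,b)→(p2,b,left)
state=p2 head=-2 tape=[_]b__bbbb   (p2,_)→(p2,b,right)
state=p2 head=-1 tape=b[b]__bbbb   (p2,b)→(p1,b,right)
state=p1 head=0 tape=bb[_]_bbbb   (p1,_)→(p0,_,right)
state=p0 head=1 tape=bb_[_]bbbb
Cell -2 holds b when M halts.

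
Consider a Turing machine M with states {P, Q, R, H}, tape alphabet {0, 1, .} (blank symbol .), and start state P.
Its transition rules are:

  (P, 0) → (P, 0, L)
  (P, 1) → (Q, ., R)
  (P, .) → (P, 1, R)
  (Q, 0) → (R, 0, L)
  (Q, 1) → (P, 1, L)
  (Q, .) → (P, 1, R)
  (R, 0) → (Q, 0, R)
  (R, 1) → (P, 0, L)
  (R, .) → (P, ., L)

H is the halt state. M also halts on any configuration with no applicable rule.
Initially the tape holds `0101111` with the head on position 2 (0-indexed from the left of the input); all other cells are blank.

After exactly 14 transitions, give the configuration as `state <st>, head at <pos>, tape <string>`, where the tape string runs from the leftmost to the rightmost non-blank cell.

P | ..01[0]1111   read 0 → write 0, move L, go to P
P | ..0[1]01111   read 1 → write ., move R, go to Q
Q | ..0.[0]1111   read 0 → write 0, move L, go to R
R | ..0[.]01111   read . → write ., move L, go to P
P | ..[0].01111   read 0 → write 0, move L, go to P
P | .[.]0.01111   read . → write 1, move R, go to P
P | .1[0].01111   read 0 → write 0, move L, go to P
P | .[1]0.01111   read 1 → write ., move R, go to Q
Q | ..[0].01111   read 0 → write 0, move L, go to R
R | .[.]0.01111   read . → write ., move L, go to P
P | [.].0.01111   read . → write 1, move R, go to P
P | 1[.]0.01111   read . → write 1, move R, go to P
P | 11[0].01111   read 0 → write 0, move L, go to P
P | 1[1]0.01111   read 1 → write ., move R, go to Q
Q | 1.[0].01111
After 14 steps: state Q, head at 0, tape 1.0.01111.

state Q, head at 0, tape 1.0.01111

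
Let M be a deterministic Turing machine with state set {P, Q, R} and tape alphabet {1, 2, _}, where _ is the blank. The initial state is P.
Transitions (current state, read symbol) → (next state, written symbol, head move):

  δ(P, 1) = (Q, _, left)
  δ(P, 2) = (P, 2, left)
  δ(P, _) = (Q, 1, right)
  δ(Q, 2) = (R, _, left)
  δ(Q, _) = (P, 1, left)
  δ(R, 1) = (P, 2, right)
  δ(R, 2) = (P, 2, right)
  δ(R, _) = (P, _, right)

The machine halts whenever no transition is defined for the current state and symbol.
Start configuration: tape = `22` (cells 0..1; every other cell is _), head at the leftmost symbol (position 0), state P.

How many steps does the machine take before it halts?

P | ___[2]2_   read 2 → write 2, move left, go to P
P | __[_]22_   read _ → write 1, move right, go to Q
Q | __1[2]2_   read 2 → write _, move left, go to R
R | __[1]_2_   read 1 → write 2, move right, go to P
P | __2[_]2_   read _ → write 1, move right, go to Q
Q | __21[2]_   read 2 → write _, move left, go to R
R | __2[1]__   read 1 → write 2, move right, go to P
P | __22[_]_   read _ → write 1, move right, go to Q
Q | __221[_]   read _ → write 1, move left, go to P
P | __22[1]1   read 1 → write _, move left, go to Q
Q | __2[2]_1   read 2 → write _, move left, go to R
R | __[2]__1   read 2 → write 2, move right, go to P
P | __2[_]_1   read _ → write 1, move right, go to Q
Q | __21[_]1   read _ → write 1, move left, go to P
P | __2[1]11   read 1 → write _, move left, go to Q
Q | __[2]_11   read 2 → write _, move left, go to R
R | _[_]__11   read _ → write _, move right, go to P
P | __[_]_11   read _ → write 1, move right, go to Q
Q | __1[_]11   read _ → write 1, move left, go to P
P | __[1]111   read 1 → write _, move left, go to Q
Q | _[_]_111   read _ → write 1, move left, go to P
P | [_]1_111   read _ → write 1, move right, go to Q
Q | 1[1]_111
M halts after 22 transitions.

22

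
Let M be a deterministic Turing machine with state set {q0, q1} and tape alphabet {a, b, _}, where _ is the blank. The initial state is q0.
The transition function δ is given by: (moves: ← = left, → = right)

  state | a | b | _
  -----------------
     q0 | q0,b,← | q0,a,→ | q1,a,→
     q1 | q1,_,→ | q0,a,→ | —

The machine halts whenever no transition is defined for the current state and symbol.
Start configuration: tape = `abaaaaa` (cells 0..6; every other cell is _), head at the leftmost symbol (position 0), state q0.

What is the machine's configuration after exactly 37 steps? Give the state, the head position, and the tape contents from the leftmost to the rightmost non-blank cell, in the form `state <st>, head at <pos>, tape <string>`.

q0 | ____[a]baaaaa   read a → write b, move ←, go to q0
q0 | ___[_]bbaaaaa   read _ → write a, move →, go to q1
q1 | ___a[b]baaaaa   read b → write a, move →, go to q0
q0 | ___aa[b]aaaaa   read b → write a, move →, go to q0
q0 | ___aaa[a]aaaa   read a → write b, move ←, go to q0
q0 | ___aa[a]baaaa   read a → write b, move ←, go to q0
q0 | ___a[a]bbaaaa   read a → write b, move ←, go to q0
q0 | ___[a]bbbaaaa   read a → write b, move ←, go to q0
q0 | __[_]bbbbaaaa   read _ → write a, move →, go to q1
q1 | __a[b]bbbaaaa   read b → write a, move →, go to q0
q0 | __aa[b]bbaaaa   read b → write a, move →, go to q0
q0 | __aaa[b]baaaa   read b → write a, move →, go to q0
q0 | __aaaa[b]aaaa   read b → write a, move →, go to q0
q0 | __aaaaa[a]aaa   read a → write b, move ←, go to q0
q0 | __aaaa[a]baaa   read a → write b, move ←, go to q0
q0 | __aaa[a]bbaaa   read a → write b, move ←, go to q0
q0 | __aa[a]bbbaaa   read a → write b, move ←, go to q0
q0 | __a[a]bbbbaaa   read a → write b, move ←, go to q0
q0 | __[a]bbbbbaaa   read a → write b, move ←, go to q0
q0 | _[_]bbbbbbaaa   read _ → write a, move →, go to q1
q1 | _a[b]bbbbbaaa   read b → write a, move →, go to q0
q0 | _aa[b]bbbbaaa   read b → write a, move →, go to q0
q0 | _aaa[b]bbbaaa   read b → write a, move →, go to q0
q0 | _aaaa[b]bbaaa   read b → write a, move →, go to q0
q0 | _aaaaa[b]baaa   read b → write a, move →, go to q0
q0 | _aaaaaa[b]aaa   read b → write a, move →, go to q0
q0 | _aaaaaaa[a]aa   read a → write b, move ←, go to q0
q0 | _aaaaaa[a]baa   read a → write b, move ←, go to q0
q0 | _aaaaa[a]bbaa   read a → write b, move ←, go to q0
q0 | _aaaa[a]bbbaa   read a → write b, move ←, go to q0
q0 | _aaa[a]bbbbaa   read a → write b, move ←, go to q0
q0 | _aa[a]bbbbbaa   read a → write b, move ←, go to q0
q0 | _a[a]bbbbbbaa   read a → write b, move ←, go to q0
q0 | _[a]bbbbbbbaa   read a → write b, move ←, go to q0
q0 | [_]bbbbbbbbaa   read _ → write a, move →, go to q1
q1 | a[b]bbbbbbbaa   read b → write a, move →, go to q0
q0 | aa[b]bbbbbbaa   read b → write a, move →, go to q0
q0 | aaa[b]bbbbbaa
After 37 steps: state q0, head at -1, tape aaabbbbbbaa.

state q0, head at -1, tape aaabbbbbbaa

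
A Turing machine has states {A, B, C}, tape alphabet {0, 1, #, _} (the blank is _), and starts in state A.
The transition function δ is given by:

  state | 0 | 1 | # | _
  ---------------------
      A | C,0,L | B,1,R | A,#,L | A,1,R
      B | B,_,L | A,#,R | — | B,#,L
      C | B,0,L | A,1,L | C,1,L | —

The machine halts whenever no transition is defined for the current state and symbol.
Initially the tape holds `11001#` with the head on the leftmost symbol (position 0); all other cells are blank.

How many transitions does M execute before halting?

22

A | _[1]1001#   read 1 → write 1, move R, go to B
B | _1[1]001#   read 1 → write #, move R, go to A
A | _1#[0]01#   read 0 → write 0, move L, go to C
C | _1[#]001#   read # → write 1, move L, go to C
C | _[1]1001#   read 1 → write 1, move L, go to A
A | [_]11001#   read _ → write 1, move R, go to A
A | 1[1]1001#   read 1 → write 1, move R, go to B
B | 11[1]001#   read 1 → write #, move R, go to A
A | 11#[0]01#   read 0 → write 0, move L, go to C
C | 11[#]001#   read # → write 1, move L, go to C
C | 1[1]1001#   read 1 → write 1, move L, go to A
A | [1]11001#   read 1 → write 1, move R, go to B
B | 1[1]1001#   read 1 → write #, move R, go to A
A | 1#[1]001#   read 1 → write 1, move R, go to B
B | 1#1[0]01#   read 0 → write _, move L, go to B
B | 1#[1]_01#   read 1 → write #, move R, go to A
A | 1##[_]01#   read _ → write 1, move R, go to A
A | 1##1[0]1#   read 0 → write 0, move L, go to C
C | 1##[1]01#   read 1 → write 1, move L, go to A
A | 1#[#]101#   read # → write #, move L, go to A
A | 1[#]#101#   read # → write #, move L, go to A
A | [1]##101#   read 1 → write 1, move R, go to B
B | 1[#]#101#
M halts after 22 transitions.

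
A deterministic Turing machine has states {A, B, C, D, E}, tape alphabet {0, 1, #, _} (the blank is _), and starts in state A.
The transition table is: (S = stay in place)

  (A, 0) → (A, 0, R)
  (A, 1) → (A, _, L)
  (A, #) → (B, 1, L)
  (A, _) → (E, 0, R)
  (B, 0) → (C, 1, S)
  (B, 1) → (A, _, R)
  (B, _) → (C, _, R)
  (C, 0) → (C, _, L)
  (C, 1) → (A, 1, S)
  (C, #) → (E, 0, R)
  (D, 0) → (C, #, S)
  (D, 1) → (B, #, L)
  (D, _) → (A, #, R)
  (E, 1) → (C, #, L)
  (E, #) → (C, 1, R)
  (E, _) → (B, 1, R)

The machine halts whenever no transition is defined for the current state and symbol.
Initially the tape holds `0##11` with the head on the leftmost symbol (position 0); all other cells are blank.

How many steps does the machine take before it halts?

state=A head=0 tape=_[0]##11__   (A,0)→(A,0,R)
state=A head=1 tape=_0[#]#11__   (A,#)→(B,1,L)
state=B head=0 tape=_[0]1#11__   (B,0)→(C,1,S)
state=C head=0 tape=_[1]1#11__   (C,1)→(A,1,S)
state=A head=0 tape=_[1]1#11__   (A,1)→(A,_,L)
state=A head=-1 tape=[_]_1#11__   (A,_)→(E,0,R)
state=E head=0 tape=0[_]1#11__   (E,_)→(B,1,R)
state=B head=1 tape=01[1]#11__   (B,1)→(A,_,R)
state=A head=2 tape=01_[#]11__   (A,#)→(B,1,L)
state=B head=1 tape=01[_]111__   (B,_)→(C,_,R)
state=C head=2 tape=01_[1]11__   (C,1)→(A,1,S)
state=A head=2 tape=01_[1]11__   (A,1)→(A,_,L)
state=A head=1 tape=01[_]_11__   (A,_)→(E,0,R)
state=E head=2 tape=010[_]11__   (E,_)→(B,1,R)
state=B head=3 tape=0101[1]1__   (B,1)→(A,_,R)
state=A head=4 tape=0101_[1]__   (A,1)→(A,_,L)
state=A head=3 tape=0101[_]___   (A,_)→(E,0,R)
state=E head=4 tape=01010[_]__   (E,_)→(B,1,R)
state=B head=5 tape=010101[_]_   (B,_)→(C,_,R)
state=C head=6 tape=010101_[_]
M halts after 19 transitions.

19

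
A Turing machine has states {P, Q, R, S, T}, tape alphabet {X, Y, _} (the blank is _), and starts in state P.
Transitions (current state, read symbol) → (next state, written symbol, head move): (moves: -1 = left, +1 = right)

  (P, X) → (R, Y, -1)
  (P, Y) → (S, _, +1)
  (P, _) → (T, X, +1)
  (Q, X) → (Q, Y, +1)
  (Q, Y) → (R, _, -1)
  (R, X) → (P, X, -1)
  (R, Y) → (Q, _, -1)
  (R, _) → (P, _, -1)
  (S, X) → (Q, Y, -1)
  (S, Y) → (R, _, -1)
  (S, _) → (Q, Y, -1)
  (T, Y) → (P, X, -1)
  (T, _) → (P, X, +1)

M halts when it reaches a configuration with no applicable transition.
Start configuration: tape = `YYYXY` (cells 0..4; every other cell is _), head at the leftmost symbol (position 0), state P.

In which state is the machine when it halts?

P | ___[Y]YYXY   read Y → write _, move +1, go to S
S | ____[Y]YXY   read Y → write _, move -1, go to R
R | ___[_]_YXY   read _ → write _, move -1, go to P
P | __[_]__YXY   read _ → write X, move +1, go to T
T | __X[_]_YXY   read _ → write X, move +1, go to P
P | __XX[_]YXY   read _ → write X, move +1, go to T
T | __XXX[Y]XY   read Y → write X, move -1, go to P
P | __XX[X]XXY   read X → write Y, move -1, go to R
R | __X[X]YXXY   read X → write X, move -1, go to P
P | __[X]XYXXY   read X → write Y, move -1, go to R
R | _[_]YXYXXY   read _ → write _, move -1, go to P
P | [_]_YXYXXY   read _ → write X, move +1, go to T
T | X[_]YXYXXY   read _ → write X, move +1, go to P
P | XX[Y]XYXXY   read Y → write _, move +1, go to S
S | XX_[X]YXXY   read X → write Y, move -1, go to Q
Q | XX[_]YYXXY
No transition is defined for (Q, _); M halts in state Q.

Q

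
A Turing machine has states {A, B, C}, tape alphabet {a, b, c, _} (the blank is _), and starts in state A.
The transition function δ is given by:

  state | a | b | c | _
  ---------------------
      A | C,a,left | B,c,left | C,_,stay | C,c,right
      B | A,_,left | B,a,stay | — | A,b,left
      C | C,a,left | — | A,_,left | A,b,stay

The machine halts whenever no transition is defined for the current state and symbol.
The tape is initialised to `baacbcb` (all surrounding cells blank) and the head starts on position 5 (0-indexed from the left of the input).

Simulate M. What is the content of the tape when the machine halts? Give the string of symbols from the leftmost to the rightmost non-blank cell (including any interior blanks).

ba_c_cb

A | baacb[c]b   read c → write _, move stay, go to C
C | baacb[_]b   read _ → write b, move stay, go to A
A | baacb[b]b   read b → write c, move left, go to B
B | baac[b]cb   read b → write a, move stay, go to B
B | baac[a]cb   read a → write _, move left, go to A
A | baa[c]_cb   read c → write _, move stay, go to C
C | baa[_]_cb   read _ → write b, move stay, go to A
A | baa[b]_cb   read b → write c, move left, go to B
B | ba[a]c_cb   read a → write _, move left, go to A
A | b[a]_c_cb   read a → write a, move left, go to C
C | [b]a_c_cb
The non-blank tape span at halt is ba_c_cb.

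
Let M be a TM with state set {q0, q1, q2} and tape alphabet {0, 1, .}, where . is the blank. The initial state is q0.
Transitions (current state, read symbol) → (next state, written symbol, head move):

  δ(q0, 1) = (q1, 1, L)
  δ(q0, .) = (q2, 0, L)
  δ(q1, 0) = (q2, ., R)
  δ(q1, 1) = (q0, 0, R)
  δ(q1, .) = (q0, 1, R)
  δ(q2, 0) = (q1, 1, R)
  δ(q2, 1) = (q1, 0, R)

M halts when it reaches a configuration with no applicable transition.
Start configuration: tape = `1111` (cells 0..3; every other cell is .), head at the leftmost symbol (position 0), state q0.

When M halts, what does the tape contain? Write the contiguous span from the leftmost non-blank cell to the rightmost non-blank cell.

q0 | .[1]111..   read 1 → write 1, move L, go to q1
q1 | [.]1111..   read . → write 1, move R, go to q0
q0 | 1[1]111..   read 1 → write 1, move L, go to q1
q1 | [1]1111..   read 1 → write 0, move R, go to q0
q0 | 0[1]111..   read 1 → write 1, move L, go to q1
q1 | [0]1111..   read 0 → write ., move R, go to q2
q2 | .[1]111..   read 1 → write 0, move R, go to q1
q1 | .0[1]11..   read 1 → write 0, move R, go to q0
q0 | .00[1]1..   read 1 → write 1, move L, go to q1
q1 | .0[0]11..   read 0 → write ., move R, go to q2
q2 | .0.[1]1..   read 1 → write 0, move R, go to q1
q1 | .0.0[1]..   read 1 → write 0, move R, go to q0
q0 | .0.00[.].   read . → write 0, move L, go to q2
q2 | .0.0[0]0.   read 0 → write 1, move R, go to q1
q1 | .0.01[0].   read 0 → write ., move R, go to q2
q2 | .0.01.[.]
The non-blank tape span at halt is 0.01.

0.01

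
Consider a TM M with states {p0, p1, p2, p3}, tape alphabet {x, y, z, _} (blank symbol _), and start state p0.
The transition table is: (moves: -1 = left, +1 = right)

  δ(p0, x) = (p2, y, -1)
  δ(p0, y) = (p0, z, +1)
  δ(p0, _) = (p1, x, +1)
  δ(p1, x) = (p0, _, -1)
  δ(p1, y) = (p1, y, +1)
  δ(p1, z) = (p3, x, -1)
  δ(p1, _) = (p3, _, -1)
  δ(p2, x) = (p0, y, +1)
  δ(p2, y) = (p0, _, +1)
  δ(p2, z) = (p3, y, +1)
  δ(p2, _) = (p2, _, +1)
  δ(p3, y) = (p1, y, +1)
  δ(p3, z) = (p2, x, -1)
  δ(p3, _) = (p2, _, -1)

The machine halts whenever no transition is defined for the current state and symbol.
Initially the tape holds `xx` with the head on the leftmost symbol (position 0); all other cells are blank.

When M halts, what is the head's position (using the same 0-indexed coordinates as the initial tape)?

2

state=p0 head=0 tape=_[x]x__   (p0,x)→(p2,y,-1)
state=p2 head=-1 tape=[_]yx__   (p2,_)→(p2,_,+1)
state=p2 head=0 tape=_[y]x__   (p2,y)→(p0,_,+1)
state=p0 head=1 tape=__[x]__   (p0,x)→(p2,y,-1)
state=p2 head=0 tape=_[_]y__   (p2,_)→(p2,_,+1)
state=p2 head=1 tape=__[y]__   (p2,y)→(p0,_,+1)
state=p0 head=2 tape=___[_]_   (p0,_)→(p1,x,+1)
state=p1 head=3 tape=___x[_]   (p1,_)→(p3,_,-1)
state=p3 head=2 tape=___[x]_
At halt the head is at cell 2.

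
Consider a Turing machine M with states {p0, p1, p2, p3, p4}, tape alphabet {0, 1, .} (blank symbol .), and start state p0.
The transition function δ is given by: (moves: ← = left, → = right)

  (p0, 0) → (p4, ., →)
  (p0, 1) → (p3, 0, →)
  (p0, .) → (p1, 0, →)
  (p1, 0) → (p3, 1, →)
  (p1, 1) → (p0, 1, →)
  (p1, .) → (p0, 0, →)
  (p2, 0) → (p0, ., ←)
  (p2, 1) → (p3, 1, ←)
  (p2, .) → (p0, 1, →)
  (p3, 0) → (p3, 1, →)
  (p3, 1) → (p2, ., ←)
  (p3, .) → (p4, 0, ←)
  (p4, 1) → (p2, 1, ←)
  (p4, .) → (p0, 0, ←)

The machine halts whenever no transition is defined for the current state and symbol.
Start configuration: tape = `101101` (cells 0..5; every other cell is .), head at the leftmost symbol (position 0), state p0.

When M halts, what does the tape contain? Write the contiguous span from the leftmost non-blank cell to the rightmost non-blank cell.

state=p0 head=0 tape=....[1]01101.   (p0,1)→(p3,0,→)
state=p3 head=1 tape=....0[0]1101.   (p3,0)→(p3,1,→)
state=p3 head=2 tape=....01[1]101.   (p3,1)→(p2,.,←)
state=p2 head=1 tape=....0[1].101.   (p2,1)→(p3,1,←)
state=p3 head=0 tape=....[0]1.101.   (p3,0)→(p3,1,→)
state=p3 head=1 tape=....1[1].101.   (p3,1)→(p2,.,←)
state=p2 head=0 tape=....[1]..101.   (p2,1)→(p3,1,←)
state=p3 head=-1 tape=...[.]1..101.   (p3,.)→(p4,0,←)
state=p4 head=-2 tape=..[.]01..101.   (p4,.)→(p0,0,←)
state=p0 head=-3 tape=.[.]001..101.   (p0,.)→(p1,0,→)
state=p1 head=-2 tape=.0[0]01..101.   (p1,0)→(p3,1,→)
state=p3 head=-1 tape=.01[0]1..101.   (p3,0)→(p3,1,→)
state=p3 head=0 tape=.011[1]..101.   (p3,1)→(p2,.,←)
state=p2 head=-1 tape=.01[1]...101.   (p2,1)→(p3,1,←)
state=p3 head=-2 tape=.0[1]1...101.   (p3,1)→(p2,.,←)
state=p2 head=-3 tape=.[0].1...101.   (p2,0)→(p0,.,←)
state=p0 head=-4 tape=[.]..1...101.   (p0,.)→(p1,0,→)
state=p1 head=-3 tape=0[.].1...101.   (p1,.)→(p0,0,→)
state=p0 head=-2 tape=00[.]1...101.   (p0,.)→(p1,0,→)
state=p1 head=-1 tape=000[1]...101.   (p1,1)→(p0,1,→)
state=p0 head=0 tape=0001[.]..101.   (p0,.)→(p1,0,→)
state=p1 head=1 tape=00010[.].101.   (p1,.)→(p0,0,→)
state=p0 head=2 tape=000100[.]101.   (p0,.)→(p1,0,→)
state=p1 head=3 tape=0001000[1]01.   (p1,1)→(p0,1,→)
state=p0 head=4 tape=00010001[0]1.   (p0,0)→(p4,.,→)
state=p4 head=5 tape=00010001.[1].   (p4,1)→(p2,1,←)
state=p2 head=4 tape=00010001[.]1.   (p2,.)→(p0,1,→)
state=p0 head=5 tape=000100011[1].   (p0,1)→(p3,0,→)
state=p3 head=6 tape=0001000110[.]   (p3,.)→(p4,0,←)
state=p4 head=5 tape=000100011[0]0
The non-blank tape span at halt is 00010001100.

00010001100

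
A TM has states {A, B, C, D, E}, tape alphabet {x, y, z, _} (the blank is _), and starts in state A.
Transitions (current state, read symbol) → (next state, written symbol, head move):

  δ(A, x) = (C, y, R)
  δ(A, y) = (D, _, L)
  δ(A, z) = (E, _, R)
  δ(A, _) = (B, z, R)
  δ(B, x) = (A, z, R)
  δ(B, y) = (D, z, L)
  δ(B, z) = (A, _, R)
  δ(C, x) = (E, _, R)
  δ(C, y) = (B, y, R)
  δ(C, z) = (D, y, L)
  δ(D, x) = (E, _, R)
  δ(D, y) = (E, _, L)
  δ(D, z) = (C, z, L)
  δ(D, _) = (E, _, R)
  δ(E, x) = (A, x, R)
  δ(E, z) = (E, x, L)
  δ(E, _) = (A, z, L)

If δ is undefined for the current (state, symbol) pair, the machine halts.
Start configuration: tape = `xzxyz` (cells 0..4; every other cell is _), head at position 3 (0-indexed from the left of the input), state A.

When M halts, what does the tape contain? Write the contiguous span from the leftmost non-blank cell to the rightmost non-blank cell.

A | xzx[y]z___   read y → write _, move L, go to D
D | xz[x]_z___   read x → write _, move R, go to E
E | xz_[_]z___   read _ → write z, move L, go to A
A | xz[_]zz___   read _ → write z, move R, go to B
B | xzz[z]z___   read z → write _, move R, go to A
A | xzz_[z]___   read z → write _, move R, go to E
E | xzz__[_]__   read _ → write z, move L, go to A
A | xzz_[_]z__   read _ → write z, move R, go to B
B | xzz_z[z]__   read z → write _, move R, go to A
A | xzz_z_[_]_   read _ → write z, move R, go to B
B | xzz_z_z[_]
The non-blank tape span at halt is xzz_z_z.

xzz_z_z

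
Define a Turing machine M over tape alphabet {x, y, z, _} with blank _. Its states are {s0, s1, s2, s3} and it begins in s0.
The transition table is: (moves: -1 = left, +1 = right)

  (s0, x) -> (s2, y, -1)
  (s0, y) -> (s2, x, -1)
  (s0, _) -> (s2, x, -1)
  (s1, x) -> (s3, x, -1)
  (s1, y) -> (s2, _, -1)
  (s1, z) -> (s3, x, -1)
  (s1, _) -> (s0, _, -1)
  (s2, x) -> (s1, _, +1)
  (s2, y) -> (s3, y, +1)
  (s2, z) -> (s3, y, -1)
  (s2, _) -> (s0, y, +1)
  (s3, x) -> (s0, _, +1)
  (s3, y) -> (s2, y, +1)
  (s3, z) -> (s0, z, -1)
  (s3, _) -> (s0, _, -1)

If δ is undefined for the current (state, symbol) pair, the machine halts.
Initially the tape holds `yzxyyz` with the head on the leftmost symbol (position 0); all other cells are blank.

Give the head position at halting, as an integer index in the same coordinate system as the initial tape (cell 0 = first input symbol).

state=s0 head=0 tape=_[y]zxyyz   (s0,y)→(s2,x,-1)
state=s2 head=-1 tape=[_]xzxyyz   (s2,_)→(s0,y,+1)
state=s0 head=0 tape=y[x]zxyyz   (s0,x)→(s2,y,-1)
state=s2 head=-1 tape=[y]yzxyyz   (s2,y)→(s3,y,+1)
state=s3 head=0 tape=y[y]zxyyz   (s3,y)→(s2,y,+1)
state=s2 head=1 tape=yy[z]xyyz   (s2,z)→(s3,y,-1)
state=s3 head=0 tape=y[y]yxyyz   (s3,y)→(s2,y,+1)
state=s2 head=1 tape=yy[y]xyyz   (s2,y)→(s3,y,+1)
state=s3 head=2 tape=yyy[x]yyz   (s3,x)→(s0,_,+1)
state=s0 head=3 tape=yyy_[y]yz   (s0,y)→(s2,x,-1)
state=s2 head=2 tape=yyy[_]xyz   (s2,_)→(s0,y,+1)
state=s0 head=3 tape=yyyy[x]yz   (s0,x)→(s2,y,-1)
state=s2 head=2 tape=yyy[y]yyz   (s2,y)→(s3,y,+1)
state=s3 head=3 tape=yyyy[y]yz   (s3,y)→(s2,y,+1)
state=s2 head=4 tape=yyyyy[y]z   (s2,y)→(s3,y,+1)
state=s3 head=5 tape=yyyyyy[z]   (s3,z)→(s0,z,-1)
state=s0 head=4 tape=yyyyy[y]z   (s0,y)→(s2,x,-1)
state=s2 head=3 tape=yyyy[y]xz   (s2,y)→(s3,y,+1)
state=s3 head=4 tape=yyyyy[x]z   (s3,x)→(s0,_,+1)
state=s0 head=5 tape=yyyyy_[z]
At halt the head is at cell 5.

5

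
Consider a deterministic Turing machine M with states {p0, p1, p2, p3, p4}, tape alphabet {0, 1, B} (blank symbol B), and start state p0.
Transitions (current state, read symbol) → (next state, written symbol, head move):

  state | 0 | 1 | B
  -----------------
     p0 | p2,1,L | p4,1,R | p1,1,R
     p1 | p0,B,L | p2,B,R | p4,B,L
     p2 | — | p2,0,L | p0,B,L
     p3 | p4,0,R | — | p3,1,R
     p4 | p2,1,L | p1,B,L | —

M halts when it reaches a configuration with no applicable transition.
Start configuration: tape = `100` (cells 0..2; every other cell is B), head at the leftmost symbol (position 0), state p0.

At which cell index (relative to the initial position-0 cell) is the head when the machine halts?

-4

state=p0 head=0 tape=BBBB[1]00   (p0,1)→(p4,1,R)
state=p4 head=1 tape=BBBB1[0]0   (p4,0)→(p2,1,L)
state=p2 head=0 tape=BBBB[1]10   (p2,1)→(p2,0,L)
state=p2 head=-1 tape=BBB[B]010   (p2,B)→(p0,B,L)
state=p0 head=-2 tape=BB[B]B010   (p0,B)→(p1,1,R)
state=p1 head=-1 tape=BB1[B]010   (p1,B)→(p4,B,L)
state=p4 head=-2 tape=BB[1]B010   (p4,1)→(p1,B,L)
state=p1 head=-3 tape=B[B]BB010   (p1,B)→(p4,B,L)
state=p4 head=-4 tape=[B]BBB010
At halt the head is at cell -4.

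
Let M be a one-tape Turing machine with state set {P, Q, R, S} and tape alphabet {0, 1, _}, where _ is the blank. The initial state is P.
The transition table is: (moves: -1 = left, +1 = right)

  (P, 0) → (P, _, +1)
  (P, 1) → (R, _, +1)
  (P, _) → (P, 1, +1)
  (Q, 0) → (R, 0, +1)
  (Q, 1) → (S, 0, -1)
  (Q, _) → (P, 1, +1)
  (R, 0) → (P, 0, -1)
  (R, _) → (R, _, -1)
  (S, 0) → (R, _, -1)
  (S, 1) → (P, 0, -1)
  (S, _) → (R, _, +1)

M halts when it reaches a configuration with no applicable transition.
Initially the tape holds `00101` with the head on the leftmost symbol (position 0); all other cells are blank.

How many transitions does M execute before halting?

P | [0]0101_   read 0 → write _, move +1, go to P
P | _[0]101_   read 0 → write _, move +1, go to P
P | __[1]01_   read 1 → write _, move +1, go to R
R | ___[0]1_   read 0 → write 0, move -1, go to P
P | __[_]01_   read _ → write 1, move +1, go to P
P | __1[0]1_   read 0 → write _, move +1, go to P
P | __1_[1]_   read 1 → write _, move +1, go to R
R | __1__[_]   read _ → write _, move -1, go to R
R | __1_[_]_   read _ → write _, move -1, go to R
R | __1[_]__   read _ → write _, move -1, go to R
R | __[1]___
M halts after 10 transitions.

10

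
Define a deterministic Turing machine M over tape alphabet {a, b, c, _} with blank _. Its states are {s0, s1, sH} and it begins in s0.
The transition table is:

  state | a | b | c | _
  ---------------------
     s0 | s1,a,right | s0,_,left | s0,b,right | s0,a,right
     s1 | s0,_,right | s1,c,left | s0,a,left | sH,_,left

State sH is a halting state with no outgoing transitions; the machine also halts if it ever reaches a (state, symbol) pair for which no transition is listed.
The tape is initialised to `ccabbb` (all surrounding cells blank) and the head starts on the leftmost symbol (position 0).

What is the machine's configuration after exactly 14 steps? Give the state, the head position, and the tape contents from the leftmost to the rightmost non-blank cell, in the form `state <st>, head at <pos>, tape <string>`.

state sH, head at 4, tape bbaaa

s0 | [c]cabbb   read c → write b, move right, go to s0
s0 | b[c]abbb   read c → write b, move right, go to s0
s0 | bb[a]bbb   read a → write a, move right, go to s1
s1 | bba[b]bb   read b → write c, move left, go to s1
s1 | bb[a]cbb   read a → write _, move right, go to s0
s0 | bb_[c]bb   read c → write b, move right, go to s0
s0 | bb_b[b]b   read b → write _, move left, go to s0
s0 | bb_[b]_b   read b → write _, move left, go to s0
s0 | bb[_]__b   read _ → write a, move right, go to s0
s0 | bba[_]_b   read _ → write a, move right, go to s0
s0 | bbaa[_]b   read _ → write a, move right, go to s0
s0 | bbaaa[b]   read b → write _, move left, go to s0
s0 | bbaa[a]_   read a → write a, move right, go to s1
s1 | bbaaa[_]   read _ → write _, move left, go to sH
sH | bbaa[a]_
After 14 steps: state sH, head at 4, tape bbaaa.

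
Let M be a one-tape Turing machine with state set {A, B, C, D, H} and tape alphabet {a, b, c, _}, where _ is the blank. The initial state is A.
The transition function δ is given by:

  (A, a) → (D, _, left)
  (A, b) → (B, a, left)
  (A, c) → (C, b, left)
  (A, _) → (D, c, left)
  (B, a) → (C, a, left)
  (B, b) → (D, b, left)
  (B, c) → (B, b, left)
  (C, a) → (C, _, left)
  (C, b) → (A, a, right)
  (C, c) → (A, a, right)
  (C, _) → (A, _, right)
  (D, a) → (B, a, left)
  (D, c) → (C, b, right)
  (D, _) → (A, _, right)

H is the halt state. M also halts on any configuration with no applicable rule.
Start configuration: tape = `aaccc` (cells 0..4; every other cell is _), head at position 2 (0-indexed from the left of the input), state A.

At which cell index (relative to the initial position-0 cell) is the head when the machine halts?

A | _aa[c]cc   read c → write b, move left, go to C
C | _a[a]bcc   read a → write _, move left, go to C
C | _[a]_bcc   read a → write _, move left, go to C
C | [_]__bcc   read _ → write _, move right, go to A
A | _[_]_bcc   read _ → write c, move left, go to D
D | [_]c_bcc   read _ → write _, move right, go to A
A | _[c]_bcc   read c → write b, move left, go to C
C | [_]b_bcc   read _ → write _, move right, go to A
A | _[b]_bcc   read b → write a, move left, go to B
B | [_]a_bcc
At halt the head is at cell -1.

-1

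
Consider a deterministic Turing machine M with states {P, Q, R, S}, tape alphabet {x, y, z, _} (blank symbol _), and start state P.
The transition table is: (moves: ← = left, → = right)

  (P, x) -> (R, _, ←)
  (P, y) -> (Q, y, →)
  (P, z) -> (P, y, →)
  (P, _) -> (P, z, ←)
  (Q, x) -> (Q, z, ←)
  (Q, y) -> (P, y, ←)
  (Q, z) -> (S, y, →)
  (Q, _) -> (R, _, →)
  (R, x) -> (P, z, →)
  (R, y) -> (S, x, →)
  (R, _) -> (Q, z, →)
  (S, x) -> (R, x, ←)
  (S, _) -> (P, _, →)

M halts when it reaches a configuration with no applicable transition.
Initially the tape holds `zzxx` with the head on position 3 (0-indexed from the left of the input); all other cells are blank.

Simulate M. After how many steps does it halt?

P | zzx[x]___   read x → write _, move ←, go to R
R | zz[x]____   read x → write z, move →, go to P
P | zzz[_]___   read _ → write z, move ←, go to P
P | zz[z]z___   read z → write y, move →, go to P
P | zzy[z]___   read z → write y, move →, go to P
P | zzyy[_]__   read _ → write z, move ←, go to P
P | zzy[y]z__   read y → write y, move →, go to Q
Q | zzyy[z]__   read z → write y, move →, go to S
S | zzyyy[_]_   read _ → write _, move →, go to P
P | zzyyy_[_]   read _ → write z, move ←, go to P
P | zzyyy[_]z   read _ → write z, move ←, go to P
P | zzyy[y]zz   read y → write y, move →, go to Q
Q | zzyyy[z]z   read z → write y, move →, go to S
S | zzyyyy[z]
M halts after 13 transitions.

13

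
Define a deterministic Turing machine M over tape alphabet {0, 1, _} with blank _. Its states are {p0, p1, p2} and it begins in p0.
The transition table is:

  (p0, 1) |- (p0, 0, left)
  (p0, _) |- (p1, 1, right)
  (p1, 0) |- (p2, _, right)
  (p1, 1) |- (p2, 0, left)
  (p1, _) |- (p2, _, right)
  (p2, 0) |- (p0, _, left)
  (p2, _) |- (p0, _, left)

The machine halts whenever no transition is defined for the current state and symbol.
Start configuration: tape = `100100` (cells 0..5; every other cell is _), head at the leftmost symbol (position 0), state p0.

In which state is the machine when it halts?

p2

p0 | _[1]00100   read 1 → write 0, move left, go to p0
p0 | [_]000100   read _ → write 1, move right, go to p1
p1 | 1[0]00100   read 0 → write _, move right, go to p2
p2 | 1_[0]0100   read 0 → write _, move left, go to p0
p0 | 1[_]_0100   read _ → write 1, move right, go to p1
p1 | 11[_]0100   read _ → write _, move right, go to p2
p2 | 11_[0]100   read 0 → write _, move left, go to p0
p0 | 11[_]_100   read _ → write 1, move right, go to p1
p1 | 111[_]100   read _ → write _, move right, go to p2
p2 | 111_[1]00
No transition is defined for (p2, 1); M halts in state p2.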